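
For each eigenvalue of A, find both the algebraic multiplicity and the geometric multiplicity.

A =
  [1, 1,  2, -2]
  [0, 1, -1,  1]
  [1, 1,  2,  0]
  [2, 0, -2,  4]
λ = 2: alg = 4, geom = 2

Step 1 — factor the characteristic polynomial to read off the algebraic multiplicities:
  χ_A(x) = (x - 2)^4

Step 2 — compute geometric multiplicities via the rank-nullity identity g(λ) = n − rank(A − λI):
  rank(A − (2)·I) = 2, so dim ker(A − (2)·I) = n − 2 = 2

Summary:
  λ = 2: algebraic multiplicity = 4, geometric multiplicity = 2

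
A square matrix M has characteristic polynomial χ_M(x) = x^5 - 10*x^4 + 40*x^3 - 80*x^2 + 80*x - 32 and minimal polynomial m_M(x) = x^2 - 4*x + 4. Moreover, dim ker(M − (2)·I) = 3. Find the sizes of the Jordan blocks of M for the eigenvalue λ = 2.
Block sizes for λ = 2: [2, 2, 1]

Step 1 — from the characteristic polynomial, algebraic multiplicity of λ = 2 is 5. From dim ker(M − (2)·I) = 3, there are exactly 3 Jordan blocks for λ = 2.
Step 2 — from the minimal polynomial, the factor (x − 2)^2 tells us the largest block for λ = 2 has size 2.
Step 3 — with total size 5, 3 blocks, and largest block 2, the block sizes (in nonincreasing order) are [2, 2, 1].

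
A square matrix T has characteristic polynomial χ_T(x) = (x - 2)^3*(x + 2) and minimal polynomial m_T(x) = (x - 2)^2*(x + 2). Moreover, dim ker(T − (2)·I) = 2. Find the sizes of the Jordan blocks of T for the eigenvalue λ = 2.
Block sizes for λ = 2: [2, 1]

Step 1 — from the characteristic polynomial, algebraic multiplicity of λ = 2 is 3. From dim ker(T − (2)·I) = 2, there are exactly 2 Jordan blocks for λ = 2.
Step 2 — from the minimal polynomial, the factor (x − 2)^2 tells us the largest block for λ = 2 has size 2.
Step 3 — with total size 3, 2 blocks, and largest block 2, the block sizes (in nonincreasing order) are [2, 1].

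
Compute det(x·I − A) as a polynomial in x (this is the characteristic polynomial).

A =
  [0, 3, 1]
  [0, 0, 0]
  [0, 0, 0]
x^3

Expanding det(x·I − A) (e.g. by cofactor expansion or by noting that A is similar to its Jordan form J, which has the same characteristic polynomial as A) gives
  χ_A(x) = x^3
which factors as x^3. The eigenvalues (with algebraic multiplicities) are λ = 0 with multiplicity 3.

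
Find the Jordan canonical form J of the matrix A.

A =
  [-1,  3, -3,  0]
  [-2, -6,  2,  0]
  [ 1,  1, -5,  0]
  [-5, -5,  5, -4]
J_2(-4) ⊕ J_1(-4) ⊕ J_1(-4)

The characteristic polynomial is
  det(x·I − A) = x^4 + 16*x^3 + 96*x^2 + 256*x + 256 = (x + 4)^4

Eigenvalues and multiplicities (the geometric multiplicity of λ is n − rank(A − λI), which equals the number of Jordan blocks for λ):
  λ = -4: algebraic multiplicity = 4, geometric multiplicity = 3

Determining the block sizes for each eigenvalue:
  λ = -4: 3 blocks summing to 4 forces exactly one block of size 2 and the rest size 1 → block sizes [2, 1, 1]

Assembling the blocks gives a Jordan form
J =
  [-4,  1,  0,  0]
  [ 0, -4,  0,  0]
  [ 0,  0, -4,  0]
  [ 0,  0,  0, -4]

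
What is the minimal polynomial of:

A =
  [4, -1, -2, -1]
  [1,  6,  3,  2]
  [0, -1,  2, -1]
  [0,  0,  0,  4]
x^3 - 12*x^2 + 48*x - 64

The characteristic polynomial is χ_A(x) = (x - 4)^4, so the eigenvalues are known. The minimal polynomial is
  m_A(x) = Π_λ (x − λ)^{k_λ}
where k_λ is the size of the *largest* Jordan block for λ (equivalently, the smallest k with (A − λI)^k v = 0 for every generalised eigenvector v of λ).

  λ = 4: largest Jordan block has size 3, contributing (x − 4)^3

So m_A(x) = (x - 4)^3 = x^3 - 12*x^2 + 48*x - 64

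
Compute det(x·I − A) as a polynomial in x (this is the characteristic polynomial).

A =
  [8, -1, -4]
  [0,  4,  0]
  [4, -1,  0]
x^3 - 12*x^2 + 48*x - 64

Expanding det(x·I − A) (e.g. by cofactor expansion or by noting that A is similar to its Jordan form J, which has the same characteristic polynomial as A) gives
  χ_A(x) = x^3 - 12*x^2 + 48*x - 64
which factors as (x - 4)^3. The eigenvalues (with algebraic multiplicities) are λ = 4 with multiplicity 3.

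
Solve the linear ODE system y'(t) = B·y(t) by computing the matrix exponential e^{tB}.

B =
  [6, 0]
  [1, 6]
e^{tB} =
  [exp(6*t), 0]
  [t*exp(6*t), exp(6*t)]

Strategy: write B = P · J · P⁻¹ where J is a Jordan canonical form, so e^{tB} = P · e^{tJ} · P⁻¹, and e^{tJ} can be computed block-by-block.

B has Jordan form
J =
  [6, 1]
  [0, 6]
(up to reordering of blocks).

Per-block formulas:
  For a 2×2 Jordan block J_2(6): exp(t · J_2(6)) = e^(6t)·(I + t·N), where N is the 2×2 nilpotent shift.

After assembling e^{tJ} and conjugating by P, we get:

e^{tB} =
  [exp(6*t), 0]
  [t*exp(6*t), exp(6*t)]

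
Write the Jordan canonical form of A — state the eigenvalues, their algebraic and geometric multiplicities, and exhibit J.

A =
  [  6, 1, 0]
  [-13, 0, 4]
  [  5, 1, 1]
J_1(1) ⊕ J_2(3)

The characteristic polynomial is
  det(x·I − A) = x^3 - 7*x^2 + 15*x - 9 = (x - 3)^2*(x - 1)

Eigenvalues and multiplicities (the geometric multiplicity of λ is n − rank(A − λI), which equals the number of Jordan blocks for λ):
  λ = 1: algebraic multiplicity = 1, geometric multiplicity = 1
  λ = 3: algebraic multiplicity = 2, geometric multiplicity = 1

Determining the block sizes for each eigenvalue:
  λ = 1: one block (gm = 1), so the single block has size am = 1 → block sizes [1]
  λ = 3: one block (gm = 1), so the single block has size am = 2 → block sizes [2]

Assembling the blocks gives a Jordan form
J =
  [1, 0, 0]
  [0, 3, 1]
  [0, 0, 3]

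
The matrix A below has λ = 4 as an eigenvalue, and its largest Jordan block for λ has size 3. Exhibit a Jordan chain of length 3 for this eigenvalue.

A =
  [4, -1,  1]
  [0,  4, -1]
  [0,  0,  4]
A Jordan chain for λ = 4 of length 3:
v_1 = (1, 0, 0)ᵀ
v_2 = (1, -1, 0)ᵀ
v_3 = (0, 0, 1)ᵀ

Let N = A − (4)·I. We want v_3 with N^3 v_3 = 0 but N^2 v_3 ≠ 0; then v_{j-1} := N · v_j for j = 3, …, 2.

Pick v_3 = (0, 0, 1)ᵀ.
Then v_2 = N · v_3 = (1, -1, 0)ᵀ.
Then v_1 = N · v_2 = (1, 0, 0)ᵀ.

Sanity check: (A − (4)·I) v_1 = (0, 0, 0)ᵀ = 0. ✓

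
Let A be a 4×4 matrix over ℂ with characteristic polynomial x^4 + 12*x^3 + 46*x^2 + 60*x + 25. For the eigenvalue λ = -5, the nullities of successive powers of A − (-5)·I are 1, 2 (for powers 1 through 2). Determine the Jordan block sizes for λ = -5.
Block sizes for λ = -5: [2]

From the dimensions of kernels of powers, the number of Jordan blocks of size at least j is d_j − d_{j−1} where d_j = dim ker(N^j) (with d_0 = 0). Computing the differences gives [1, 1].
The number of blocks of size exactly k is (#blocks of size ≥ k) − (#blocks of size ≥ k + 1), so the partition is: 1 block(s) of size 2.
In nonincreasing order the block sizes are [2].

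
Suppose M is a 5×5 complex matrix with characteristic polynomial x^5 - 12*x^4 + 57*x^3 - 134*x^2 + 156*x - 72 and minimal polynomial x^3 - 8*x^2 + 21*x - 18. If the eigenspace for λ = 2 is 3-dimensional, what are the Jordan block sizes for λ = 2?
Block sizes for λ = 2: [1, 1, 1]

Step 1 — from the characteristic polynomial, algebraic multiplicity of λ = 2 is 3. From dim ker(M − (2)·I) = 3, there are exactly 3 Jordan blocks for λ = 2.
Step 2 — from the minimal polynomial, the factor (x − 2) tells us the largest block for λ = 2 has size 1.
Step 3 — with total size 3, 3 blocks, and largest block 1, the block sizes (in nonincreasing order) are [1, 1, 1].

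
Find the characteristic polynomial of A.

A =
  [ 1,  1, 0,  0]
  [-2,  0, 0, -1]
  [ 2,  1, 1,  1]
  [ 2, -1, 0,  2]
x^4 - 4*x^3 + 6*x^2 - 4*x + 1

Expanding det(x·I − A) (e.g. by cofactor expansion or by noting that A is similar to its Jordan form J, which has the same characteristic polynomial as A) gives
  χ_A(x) = x^4 - 4*x^3 + 6*x^2 - 4*x + 1
which factors as (x - 1)^4. The eigenvalues (with algebraic multiplicities) are λ = 1 with multiplicity 4.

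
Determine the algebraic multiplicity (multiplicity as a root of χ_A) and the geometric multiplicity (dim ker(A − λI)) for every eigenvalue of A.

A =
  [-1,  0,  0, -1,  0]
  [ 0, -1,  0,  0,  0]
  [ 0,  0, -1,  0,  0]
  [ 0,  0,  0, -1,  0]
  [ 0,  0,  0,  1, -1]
λ = -1: alg = 5, geom = 4

Step 1 — factor the characteristic polynomial to read off the algebraic multiplicities:
  χ_A(x) = (x + 1)^5

Step 2 — compute geometric multiplicities via the rank-nullity identity g(λ) = n − rank(A − λI):
  rank(A − (-1)·I) = 1, so dim ker(A − (-1)·I) = n − 1 = 4

Summary:
  λ = -1: algebraic multiplicity = 5, geometric multiplicity = 4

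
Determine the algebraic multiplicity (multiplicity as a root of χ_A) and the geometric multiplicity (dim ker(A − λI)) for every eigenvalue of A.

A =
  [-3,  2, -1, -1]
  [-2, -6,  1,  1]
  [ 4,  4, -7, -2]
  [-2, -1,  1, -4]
λ = -5: alg = 4, geom = 2

Step 1 — factor the characteristic polynomial to read off the algebraic multiplicities:
  χ_A(x) = (x + 5)^4

Step 2 — compute geometric multiplicities via the rank-nullity identity g(λ) = n − rank(A − λI):
  rank(A − (-5)·I) = 2, so dim ker(A − (-5)·I) = n − 2 = 2

Summary:
  λ = -5: algebraic multiplicity = 4, geometric multiplicity = 2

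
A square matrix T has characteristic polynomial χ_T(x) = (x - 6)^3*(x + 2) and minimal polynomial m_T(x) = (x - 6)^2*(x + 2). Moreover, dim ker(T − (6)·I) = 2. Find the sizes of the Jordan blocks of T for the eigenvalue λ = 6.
Block sizes for λ = 6: [2, 1]

Step 1 — from the characteristic polynomial, algebraic multiplicity of λ = 6 is 3. From dim ker(T − (6)·I) = 2, there are exactly 2 Jordan blocks for λ = 6.
Step 2 — from the minimal polynomial, the factor (x − 6)^2 tells us the largest block for λ = 6 has size 2.
Step 3 — with total size 3, 2 blocks, and largest block 2, the block sizes (in nonincreasing order) are [2, 1].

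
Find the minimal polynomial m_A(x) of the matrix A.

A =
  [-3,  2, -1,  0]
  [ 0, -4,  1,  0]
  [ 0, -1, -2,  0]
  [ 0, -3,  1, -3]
x^3 + 9*x^2 + 27*x + 27

The characteristic polynomial is χ_A(x) = (x + 3)^4, so the eigenvalues are known. The minimal polynomial is
  m_A(x) = Π_λ (x − λ)^{k_λ}
where k_λ is the size of the *largest* Jordan block for λ (equivalently, the smallest k with (A − λI)^k v = 0 for every generalised eigenvector v of λ).

  λ = -3: largest Jordan block has size 3, contributing (x + 3)^3

So m_A(x) = (x + 3)^3 = x^3 + 9*x^2 + 27*x + 27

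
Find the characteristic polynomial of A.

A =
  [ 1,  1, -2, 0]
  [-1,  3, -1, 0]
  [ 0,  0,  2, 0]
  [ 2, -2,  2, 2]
x^4 - 8*x^3 + 24*x^2 - 32*x + 16

Expanding det(x·I − A) (e.g. by cofactor expansion or by noting that A is similar to its Jordan form J, which has the same characteristic polynomial as A) gives
  χ_A(x) = x^4 - 8*x^3 + 24*x^2 - 32*x + 16
which factors as (x - 2)^4. The eigenvalues (with algebraic multiplicities) are λ = 2 with multiplicity 4.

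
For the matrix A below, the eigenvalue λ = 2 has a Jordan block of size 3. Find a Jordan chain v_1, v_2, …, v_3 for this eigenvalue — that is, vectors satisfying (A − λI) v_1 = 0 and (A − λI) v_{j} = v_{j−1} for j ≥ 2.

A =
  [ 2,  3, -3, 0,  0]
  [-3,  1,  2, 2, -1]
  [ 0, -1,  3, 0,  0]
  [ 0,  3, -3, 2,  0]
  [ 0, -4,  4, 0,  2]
A Jordan chain for λ = 2 of length 3:
v_1 = (-9, 3, 3, -9, 12)ᵀ
v_2 = (0, -3, 0, 0, 0)ᵀ
v_3 = (1, 0, 0, 0, 0)ᵀ

Let N = A − (2)·I. We want v_3 with N^3 v_3 = 0 but N^2 v_3 ≠ 0; then v_{j-1} := N · v_j for j = 3, …, 2.

Pick v_3 = (1, 0, 0, 0, 0)ᵀ.
Then v_2 = N · v_3 = (0, -3, 0, 0, 0)ᵀ.
Then v_1 = N · v_2 = (-9, 3, 3, -9, 12)ᵀ.

Sanity check: (A − (2)·I) v_1 = (0, 0, 0, 0, 0)ᵀ = 0. ✓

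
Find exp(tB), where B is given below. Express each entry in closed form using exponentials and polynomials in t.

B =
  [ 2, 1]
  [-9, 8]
e^{tB} =
  [-3*t*exp(5*t) + exp(5*t), t*exp(5*t)]
  [-9*t*exp(5*t), 3*t*exp(5*t) + exp(5*t)]

Strategy: write B = P · J · P⁻¹ where J is a Jordan canonical form, so e^{tB} = P · e^{tJ} · P⁻¹, and e^{tJ} can be computed block-by-block.

B has Jordan form
J =
  [5, 1]
  [0, 5]
(up to reordering of blocks).

Per-block formulas:
  For a 2×2 Jordan block J_2(5): exp(t · J_2(5)) = e^(5t)·(I + t·N), where N is the 2×2 nilpotent shift.

After assembling e^{tJ} and conjugating by P, we get:

e^{tB} =
  [-3*t*exp(5*t) + exp(5*t), t*exp(5*t)]
  [-9*t*exp(5*t), 3*t*exp(5*t) + exp(5*t)]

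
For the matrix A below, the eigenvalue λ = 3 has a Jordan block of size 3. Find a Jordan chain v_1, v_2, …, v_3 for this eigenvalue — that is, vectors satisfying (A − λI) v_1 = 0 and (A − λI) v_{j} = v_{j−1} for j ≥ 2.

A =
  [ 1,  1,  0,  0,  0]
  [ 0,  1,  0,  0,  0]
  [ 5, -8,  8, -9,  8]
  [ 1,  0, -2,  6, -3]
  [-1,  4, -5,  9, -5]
A Jordan chain for λ = 3 of length 3:
v_1 = (0, 0, 3, -1, -3)ᵀ
v_2 = (0, 0, 5, -2, -5)ᵀ
v_3 = (0, 0, 1, 0, 0)ᵀ

Let N = A − (3)·I. We want v_3 with N^3 v_3 = 0 but N^2 v_3 ≠ 0; then v_{j-1} := N · v_j for j = 3, …, 2.

Pick v_3 = (0, 0, 1, 0, 0)ᵀ.
Then v_2 = N · v_3 = (0, 0, 5, -2, -5)ᵀ.
Then v_1 = N · v_2 = (0, 0, 3, -1, -3)ᵀ.

Sanity check: (A − (3)·I) v_1 = (0, 0, 0, 0, 0)ᵀ = 0. ✓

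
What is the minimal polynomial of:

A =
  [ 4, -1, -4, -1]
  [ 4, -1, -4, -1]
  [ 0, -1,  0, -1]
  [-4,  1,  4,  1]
x^3 - 4*x^2

The characteristic polynomial is χ_A(x) = x^3*(x - 4), so the eigenvalues are known. The minimal polynomial is
  m_A(x) = Π_λ (x − λ)^{k_λ}
where k_λ is the size of the *largest* Jordan block for λ (equivalently, the smallest k with (A − λI)^k v = 0 for every generalised eigenvector v of λ).

  λ = 0: largest Jordan block has size 2, contributing (x − 0)^2
  λ = 4: largest Jordan block has size 1, contributing (x − 4)

So m_A(x) = x^2*(x - 4) = x^3 - 4*x^2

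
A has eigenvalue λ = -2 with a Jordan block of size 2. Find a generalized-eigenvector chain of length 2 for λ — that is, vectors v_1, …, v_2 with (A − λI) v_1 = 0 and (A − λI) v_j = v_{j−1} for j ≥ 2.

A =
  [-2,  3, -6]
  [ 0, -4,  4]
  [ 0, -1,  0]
A Jordan chain for λ = -2 of length 2:
v_1 = (3, -2, -1)ᵀ
v_2 = (0, 1, 0)ᵀ

Let N = A − (-2)·I. We want v_2 with N^2 v_2 = 0 but N^1 v_2 ≠ 0; then v_{j-1} := N · v_j for j = 2, …, 2.

Pick v_2 = (0, 1, 0)ᵀ.
Then v_1 = N · v_2 = (3, -2, -1)ᵀ.

Sanity check: (A − (-2)·I) v_1 = (0, 0, 0)ᵀ = 0. ✓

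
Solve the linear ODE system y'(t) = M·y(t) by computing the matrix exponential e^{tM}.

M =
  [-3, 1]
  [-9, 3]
e^{tM} =
  [1 - 3*t, t]
  [-9*t, 3*t + 1]

Strategy: write M = P · J · P⁻¹ where J is a Jordan canonical form, so e^{tM} = P · e^{tJ} · P⁻¹, and e^{tJ} can be computed block-by-block.

M has Jordan form
J =
  [0, 1]
  [0, 0]
(up to reordering of blocks).

Per-block formulas:
  For a 2×2 Jordan block J_2(0): exp(t · J_2(0)) = e^(0t)·(I + t·N), where N is the 2×2 nilpotent shift.

After assembling e^{tJ} and conjugating by P, we get:

e^{tM} =
  [1 - 3*t, t]
  [-9*t, 3*t + 1]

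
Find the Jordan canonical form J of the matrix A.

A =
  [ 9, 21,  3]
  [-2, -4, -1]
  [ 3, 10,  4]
J_3(3)

The characteristic polynomial is
  det(x·I − A) = x^3 - 9*x^2 + 27*x - 27 = (x - 3)^3

Eigenvalues and multiplicities (the geometric multiplicity of λ is n − rank(A − λI), which equals the number of Jordan blocks for λ):
  λ = 3: algebraic multiplicity = 3, geometric multiplicity = 1

Determining the block sizes for each eigenvalue:
  λ = 3: one block (gm = 1), so the single block has size am = 3 → block sizes [3]

Assembling the blocks gives a Jordan form
J =
  [3, 1, 0]
  [0, 3, 1]
  [0, 0, 3]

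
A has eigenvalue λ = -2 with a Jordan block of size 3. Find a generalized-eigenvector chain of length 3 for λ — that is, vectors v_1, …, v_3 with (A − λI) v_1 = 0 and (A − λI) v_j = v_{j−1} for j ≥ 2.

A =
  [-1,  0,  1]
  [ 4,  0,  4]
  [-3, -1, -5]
A Jordan chain for λ = -2 of length 3:
v_1 = (-2, 0, 2)ᵀ
v_2 = (1, 4, -3)ᵀ
v_3 = (1, 0, 0)ᵀ

Let N = A − (-2)·I. We want v_3 with N^3 v_3 = 0 but N^2 v_3 ≠ 0; then v_{j-1} := N · v_j for j = 3, …, 2.

Pick v_3 = (1, 0, 0)ᵀ.
Then v_2 = N · v_3 = (1, 4, -3)ᵀ.
Then v_1 = N · v_2 = (-2, 0, 2)ᵀ.

Sanity check: (A − (-2)·I) v_1 = (0, 0, 0)ᵀ = 0. ✓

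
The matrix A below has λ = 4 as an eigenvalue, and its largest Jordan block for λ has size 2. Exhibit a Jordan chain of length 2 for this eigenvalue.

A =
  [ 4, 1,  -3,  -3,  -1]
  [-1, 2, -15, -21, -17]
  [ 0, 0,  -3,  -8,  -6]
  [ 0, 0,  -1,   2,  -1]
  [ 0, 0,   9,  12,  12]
A Jordan chain for λ = 4 of length 2:
v_1 = (-6, -18, -8, -2, 12)ᵀ
v_2 = (3, -3, 0, 1, 0)ᵀ

Let N = A − (4)·I. We want v_2 with N^2 v_2 = 0 but N^1 v_2 ≠ 0; then v_{j-1} := N · v_j for j = 2, …, 2.

Pick v_2 = (3, -3, 0, 1, 0)ᵀ.
Then v_1 = N · v_2 = (-6, -18, -8, -2, 12)ᵀ.

Sanity check: (A − (4)·I) v_1 = (0, 0, 0, 0, 0)ᵀ = 0. ✓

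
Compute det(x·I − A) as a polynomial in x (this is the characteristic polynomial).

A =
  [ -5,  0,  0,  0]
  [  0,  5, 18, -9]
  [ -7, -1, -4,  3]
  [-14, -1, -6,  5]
x^4 - x^3 - 18*x^2 + 52*x - 40

Expanding det(x·I − A) (e.g. by cofactor expansion or by noting that A is similar to its Jordan form J, which has the same characteristic polynomial as A) gives
  χ_A(x) = x^4 - x^3 - 18*x^2 + 52*x - 40
which factors as (x - 2)^3*(x + 5). The eigenvalues (with algebraic multiplicities) are λ = -5 with multiplicity 1, λ = 2 with multiplicity 3.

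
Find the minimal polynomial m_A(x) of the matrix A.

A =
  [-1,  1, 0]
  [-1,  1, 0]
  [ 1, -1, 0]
x^2

The characteristic polynomial is χ_A(x) = x^3, so the eigenvalues are known. The minimal polynomial is
  m_A(x) = Π_λ (x − λ)^{k_λ}
where k_λ is the size of the *largest* Jordan block for λ (equivalently, the smallest k with (A − λI)^k v = 0 for every generalised eigenvector v of λ).

  λ = 0: largest Jordan block has size 2, contributing (x − 0)^2

So m_A(x) = x^2 = x^2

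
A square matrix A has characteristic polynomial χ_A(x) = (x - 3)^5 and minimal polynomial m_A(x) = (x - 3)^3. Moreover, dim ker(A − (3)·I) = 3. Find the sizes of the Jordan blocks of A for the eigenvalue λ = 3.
Block sizes for λ = 3: [3, 1, 1]

Step 1 — from the characteristic polynomial, algebraic multiplicity of λ = 3 is 5. From dim ker(A − (3)·I) = 3, there are exactly 3 Jordan blocks for λ = 3.
Step 2 — from the minimal polynomial, the factor (x − 3)^3 tells us the largest block for λ = 3 has size 3.
Step 3 — with total size 5, 3 blocks, and largest block 3, the block sizes (in nonincreasing order) are [3, 1, 1].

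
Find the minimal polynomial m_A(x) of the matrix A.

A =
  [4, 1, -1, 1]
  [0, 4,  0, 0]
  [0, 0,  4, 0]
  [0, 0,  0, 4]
x^2 - 8*x + 16

The characteristic polynomial is χ_A(x) = (x - 4)^4, so the eigenvalues are known. The minimal polynomial is
  m_A(x) = Π_λ (x − λ)^{k_λ}
where k_λ is the size of the *largest* Jordan block for λ (equivalently, the smallest k with (A − λI)^k v = 0 for every generalised eigenvector v of λ).

  λ = 4: largest Jordan block has size 2, contributing (x − 4)^2

So m_A(x) = (x - 4)^2 = x^2 - 8*x + 16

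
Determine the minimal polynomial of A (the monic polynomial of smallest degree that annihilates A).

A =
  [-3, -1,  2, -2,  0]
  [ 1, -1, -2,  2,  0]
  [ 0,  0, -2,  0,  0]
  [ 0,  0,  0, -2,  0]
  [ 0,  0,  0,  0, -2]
x^2 + 4*x + 4

The characteristic polynomial is χ_A(x) = (x + 2)^5, so the eigenvalues are known. The minimal polynomial is
  m_A(x) = Π_λ (x − λ)^{k_λ}
where k_λ is the size of the *largest* Jordan block for λ (equivalently, the smallest k with (A − λI)^k v = 0 for every generalised eigenvector v of λ).

  λ = -2: largest Jordan block has size 2, contributing (x + 2)^2

So m_A(x) = (x + 2)^2 = x^2 + 4*x + 4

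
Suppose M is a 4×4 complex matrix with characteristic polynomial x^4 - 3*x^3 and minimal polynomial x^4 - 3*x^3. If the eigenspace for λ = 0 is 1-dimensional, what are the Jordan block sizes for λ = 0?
Block sizes for λ = 0: [3]

Step 1 — from the characteristic polynomial, algebraic multiplicity of λ = 0 is 3. From dim ker(M − (0)·I) = 1, there are exactly 1 Jordan blocks for λ = 0.
Step 2 — from the minimal polynomial, the factor (x − 0)^3 tells us the largest block for λ = 0 has size 3.
Step 3 — with total size 3, 1 blocks, and largest block 3, the block sizes (in nonincreasing order) are [3].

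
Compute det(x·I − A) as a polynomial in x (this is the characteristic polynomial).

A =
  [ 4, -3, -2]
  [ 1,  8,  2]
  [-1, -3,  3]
x^3 - 15*x^2 + 75*x - 125

Expanding det(x·I − A) (e.g. by cofactor expansion or by noting that A is similar to its Jordan form J, which has the same characteristic polynomial as A) gives
  χ_A(x) = x^3 - 15*x^2 + 75*x - 125
which factors as (x - 5)^3. The eigenvalues (with algebraic multiplicities) are λ = 5 with multiplicity 3.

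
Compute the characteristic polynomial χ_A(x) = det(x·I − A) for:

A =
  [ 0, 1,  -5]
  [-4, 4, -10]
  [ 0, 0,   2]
x^3 - 6*x^2 + 12*x - 8

Expanding det(x·I − A) (e.g. by cofactor expansion or by noting that A is similar to its Jordan form J, which has the same characteristic polynomial as A) gives
  χ_A(x) = x^3 - 6*x^2 + 12*x - 8
which factors as (x - 2)^3. The eigenvalues (with algebraic multiplicities) are λ = 2 with multiplicity 3.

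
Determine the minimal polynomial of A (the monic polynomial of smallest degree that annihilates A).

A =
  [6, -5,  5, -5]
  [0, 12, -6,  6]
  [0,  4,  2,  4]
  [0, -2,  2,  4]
x^2 - 12*x + 36

The characteristic polynomial is χ_A(x) = (x - 6)^4, so the eigenvalues are known. The minimal polynomial is
  m_A(x) = Π_λ (x − λ)^{k_λ}
where k_λ is the size of the *largest* Jordan block for λ (equivalently, the smallest k with (A − λI)^k v = 0 for every generalised eigenvector v of λ).

  λ = 6: largest Jordan block has size 2, contributing (x − 6)^2

So m_A(x) = (x - 6)^2 = x^2 - 12*x + 36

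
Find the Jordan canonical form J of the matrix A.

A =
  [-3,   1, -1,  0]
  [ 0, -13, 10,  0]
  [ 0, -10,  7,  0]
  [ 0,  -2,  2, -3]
J_2(-3) ⊕ J_1(-3) ⊕ J_1(-3)

The characteristic polynomial is
  det(x·I − A) = x^4 + 12*x^3 + 54*x^2 + 108*x + 81 = (x + 3)^4

Eigenvalues and multiplicities (the geometric multiplicity of λ is n − rank(A − λI), which equals the number of Jordan blocks for λ):
  λ = -3: algebraic multiplicity = 4, geometric multiplicity = 3

Determining the block sizes for each eigenvalue:
  λ = -3: 3 blocks summing to 4 forces exactly one block of size 2 and the rest size 1 → block sizes [2, 1, 1]

Assembling the blocks gives a Jordan form
J =
  [-3,  1,  0,  0]
  [ 0, -3,  0,  0]
  [ 0,  0, -3,  0]
  [ 0,  0,  0, -3]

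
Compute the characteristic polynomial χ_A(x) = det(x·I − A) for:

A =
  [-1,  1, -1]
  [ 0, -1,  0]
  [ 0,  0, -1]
x^3 + 3*x^2 + 3*x + 1

Expanding det(x·I − A) (e.g. by cofactor expansion or by noting that A is similar to its Jordan form J, which has the same characteristic polynomial as A) gives
  χ_A(x) = x^3 + 3*x^2 + 3*x + 1
which factors as (x + 1)^3. The eigenvalues (with algebraic multiplicities) are λ = -1 with multiplicity 3.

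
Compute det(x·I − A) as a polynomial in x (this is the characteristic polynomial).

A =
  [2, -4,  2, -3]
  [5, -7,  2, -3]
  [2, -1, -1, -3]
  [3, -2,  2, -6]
x^4 + 12*x^3 + 54*x^2 + 108*x + 81

Expanding det(x·I − A) (e.g. by cofactor expansion or by noting that A is similar to its Jordan form J, which has the same characteristic polynomial as A) gives
  χ_A(x) = x^4 + 12*x^3 + 54*x^2 + 108*x + 81
which factors as (x + 3)^4. The eigenvalues (with algebraic multiplicities) are λ = -3 with multiplicity 4.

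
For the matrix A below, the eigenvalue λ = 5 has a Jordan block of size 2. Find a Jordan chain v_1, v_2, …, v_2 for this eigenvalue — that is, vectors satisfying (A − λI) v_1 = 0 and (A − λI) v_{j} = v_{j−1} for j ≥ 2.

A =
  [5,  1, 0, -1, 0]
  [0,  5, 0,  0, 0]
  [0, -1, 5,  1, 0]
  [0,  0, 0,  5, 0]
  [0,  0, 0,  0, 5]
A Jordan chain for λ = 5 of length 2:
v_1 = (1, 0, -1, 0, 0)ᵀ
v_2 = (0, 1, 0, 0, 0)ᵀ

Let N = A − (5)·I. We want v_2 with N^2 v_2 = 0 but N^1 v_2 ≠ 0; then v_{j-1} := N · v_j for j = 2, …, 2.

Pick v_2 = (0, 1, 0, 0, 0)ᵀ.
Then v_1 = N · v_2 = (1, 0, -1, 0, 0)ᵀ.

Sanity check: (A − (5)·I) v_1 = (0, 0, 0, 0, 0)ᵀ = 0. ✓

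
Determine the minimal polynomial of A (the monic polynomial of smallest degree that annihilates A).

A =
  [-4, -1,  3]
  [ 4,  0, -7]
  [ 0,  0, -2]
x^3 + 6*x^2 + 12*x + 8

The characteristic polynomial is χ_A(x) = (x + 2)^3, so the eigenvalues are known. The minimal polynomial is
  m_A(x) = Π_λ (x − λ)^{k_λ}
where k_λ is the size of the *largest* Jordan block for λ (equivalently, the smallest k with (A − λI)^k v = 0 for every generalised eigenvector v of λ).

  λ = -2: largest Jordan block has size 3, contributing (x + 2)^3

So m_A(x) = (x + 2)^3 = x^3 + 6*x^2 + 12*x + 8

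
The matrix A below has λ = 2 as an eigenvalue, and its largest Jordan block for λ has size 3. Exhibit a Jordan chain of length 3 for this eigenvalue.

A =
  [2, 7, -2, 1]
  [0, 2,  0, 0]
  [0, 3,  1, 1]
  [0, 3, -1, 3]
A Jordan chain for λ = 2 of length 3:
v_1 = (-3, 0, 0, 0)ᵀ
v_2 = (7, 0, 3, 3)ᵀ
v_3 = (0, 1, 0, 0)ᵀ

Let N = A − (2)·I. We want v_3 with N^3 v_3 = 0 but N^2 v_3 ≠ 0; then v_{j-1} := N · v_j for j = 3, …, 2.

Pick v_3 = (0, 1, 0, 0)ᵀ.
Then v_2 = N · v_3 = (7, 0, 3, 3)ᵀ.
Then v_1 = N · v_2 = (-3, 0, 0, 0)ᵀ.

Sanity check: (A − (2)·I) v_1 = (0, 0, 0, 0)ᵀ = 0. ✓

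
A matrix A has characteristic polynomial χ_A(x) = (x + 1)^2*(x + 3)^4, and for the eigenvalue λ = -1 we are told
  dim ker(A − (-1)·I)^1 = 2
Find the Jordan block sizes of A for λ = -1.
Block sizes for λ = -1: [1, 1]

From the dimensions of kernels of powers, the number of Jordan blocks of size at least j is d_j − d_{j−1} where d_j = dim ker(N^j) (with d_0 = 0). Computing the differences gives [2].
The number of blocks of size exactly k is (#blocks of size ≥ k) − (#blocks of size ≥ k + 1), so the partition is: 2 block(s) of size 1.
In nonincreasing order the block sizes are [1, 1].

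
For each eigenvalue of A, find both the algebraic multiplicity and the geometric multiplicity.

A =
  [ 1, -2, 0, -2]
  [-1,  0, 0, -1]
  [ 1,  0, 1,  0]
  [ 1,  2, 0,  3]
λ = 1: alg = 3, geom = 2; λ = 2: alg = 1, geom = 1

Step 1 — factor the characteristic polynomial to read off the algebraic multiplicities:
  χ_A(x) = (x - 2)*(x - 1)^3

Step 2 — compute geometric multiplicities via the rank-nullity identity g(λ) = n − rank(A − λI):
  rank(A − (1)·I) = 2, so dim ker(A − (1)·I) = n − 2 = 2
  rank(A − (2)·I) = 3, so dim ker(A − (2)·I) = n − 3 = 1

Summary:
  λ = 1: algebraic multiplicity = 3, geometric multiplicity = 2
  λ = 2: algebraic multiplicity = 1, geometric multiplicity = 1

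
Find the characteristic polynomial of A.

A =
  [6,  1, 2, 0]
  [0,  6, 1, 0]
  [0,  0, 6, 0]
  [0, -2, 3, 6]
x^4 - 24*x^3 + 216*x^2 - 864*x + 1296

Expanding det(x·I − A) (e.g. by cofactor expansion or by noting that A is similar to its Jordan form J, which has the same characteristic polynomial as A) gives
  χ_A(x) = x^4 - 24*x^3 + 216*x^2 - 864*x + 1296
which factors as (x - 6)^4. The eigenvalues (with algebraic multiplicities) are λ = 6 with multiplicity 4.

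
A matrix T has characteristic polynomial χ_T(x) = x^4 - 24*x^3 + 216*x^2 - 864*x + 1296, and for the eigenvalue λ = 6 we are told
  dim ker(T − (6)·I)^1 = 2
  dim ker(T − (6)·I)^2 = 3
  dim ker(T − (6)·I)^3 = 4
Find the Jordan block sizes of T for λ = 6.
Block sizes for λ = 6: [3, 1]

From the dimensions of kernels of powers, the number of Jordan blocks of size at least j is d_j − d_{j−1} where d_j = dim ker(N^j) (with d_0 = 0). Computing the differences gives [2, 1, 1].
The number of blocks of size exactly k is (#blocks of size ≥ k) − (#blocks of size ≥ k + 1), so the partition is: 1 block(s) of size 1, 1 block(s) of size 3.
In nonincreasing order the block sizes are [3, 1].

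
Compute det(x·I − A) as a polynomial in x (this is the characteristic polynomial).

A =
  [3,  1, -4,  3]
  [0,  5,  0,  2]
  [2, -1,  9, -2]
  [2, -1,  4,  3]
x^4 - 20*x^3 + 150*x^2 - 500*x + 625

Expanding det(x·I − A) (e.g. by cofactor expansion or by noting that A is similar to its Jordan form J, which has the same characteristic polynomial as A) gives
  χ_A(x) = x^4 - 20*x^3 + 150*x^2 - 500*x + 625
which factors as (x - 5)^4. The eigenvalues (with algebraic multiplicities) are λ = 5 with multiplicity 4.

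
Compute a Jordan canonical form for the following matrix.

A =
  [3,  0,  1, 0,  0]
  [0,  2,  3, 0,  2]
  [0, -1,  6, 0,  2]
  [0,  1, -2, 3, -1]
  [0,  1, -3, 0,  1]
J_3(3) ⊕ J_2(3)

The characteristic polynomial is
  det(x·I − A) = x^5 - 15*x^4 + 90*x^3 - 270*x^2 + 405*x - 243 = (x - 3)^5

Eigenvalues and multiplicities (the geometric multiplicity of λ is n − rank(A − λI), which equals the number of Jordan blocks for λ):
  λ = 3: algebraic multiplicity = 5, geometric multiplicity = 2

Determining the block sizes for each eigenvalue:
  λ = 3: with am = 5 and gm = 2, the partition is not yet determined (e.g. several partitions of 5 into 2 parts exist). Let N = A − (3)·I. Computing rank(N^1) = 3, rank(N^2) = 1, rank(N^3) = 0; the number of blocks of size ≥ j is rank(N^{j−1}) − rank(N^j), giving [2, 2, 1]. So we have 1 block(s) of size 3, 1 block(s) of size 2 → block sizes [3, 2]

Assembling the blocks gives a Jordan form
J =
  [3, 1, 0, 0, 0]
  [0, 3, 1, 0, 0]
  [0, 0, 3, 0, 0]
  [0, 0, 0, 3, 1]
  [0, 0, 0, 0, 3]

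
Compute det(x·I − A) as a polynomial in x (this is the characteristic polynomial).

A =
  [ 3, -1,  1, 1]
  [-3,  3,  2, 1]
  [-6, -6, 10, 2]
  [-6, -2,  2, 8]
x^4 - 24*x^3 + 216*x^2 - 864*x + 1296

Expanding det(x·I − A) (e.g. by cofactor expansion or by noting that A is similar to its Jordan form J, which has the same characteristic polynomial as A) gives
  χ_A(x) = x^4 - 24*x^3 + 216*x^2 - 864*x + 1296
which factors as (x - 6)^4. The eigenvalues (with algebraic multiplicities) are λ = 6 with multiplicity 4.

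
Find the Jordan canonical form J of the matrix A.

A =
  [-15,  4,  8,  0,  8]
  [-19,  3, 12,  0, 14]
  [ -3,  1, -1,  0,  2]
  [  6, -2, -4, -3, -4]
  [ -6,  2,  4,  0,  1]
J_3(-3) ⊕ J_1(-3) ⊕ J_1(-3)

The characteristic polynomial is
  det(x·I − A) = x^5 + 15*x^4 + 90*x^3 + 270*x^2 + 405*x + 243 = (x + 3)^5

Eigenvalues and multiplicities (the geometric multiplicity of λ is n − rank(A − λI), which equals the number of Jordan blocks for λ):
  λ = -3: algebraic multiplicity = 5, geometric multiplicity = 3

Determining the block sizes for each eigenvalue:
  λ = -3: with am = 5 and gm = 3, the partition is not yet determined (e.g. several partitions of 5 into 3 parts exist). Let N = A − (-3)·I. Computing rank(N^1) = 2, rank(N^2) = 1, rank(N^3) = 0; the number of blocks of size ≥ j is rank(N^{j−1}) − rank(N^j), giving [3, 1, 1]. So we have 1 block(s) of size 3, 2 block(s) of size 1 → block sizes [3, 1, 1]

Assembling the blocks gives a Jordan form
J =
  [-3,  1,  0,  0,  0]
  [ 0, -3,  1,  0,  0]
  [ 0,  0, -3,  0,  0]
  [ 0,  0,  0, -3,  0]
  [ 0,  0,  0,  0, -3]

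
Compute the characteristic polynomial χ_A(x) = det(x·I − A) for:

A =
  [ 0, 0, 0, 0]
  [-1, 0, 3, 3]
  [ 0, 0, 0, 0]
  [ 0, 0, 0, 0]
x^4

Expanding det(x·I − A) (e.g. by cofactor expansion or by noting that A is similar to its Jordan form J, which has the same characteristic polynomial as A) gives
  χ_A(x) = x^4
which factors as x^4. The eigenvalues (with algebraic multiplicities) are λ = 0 with multiplicity 4.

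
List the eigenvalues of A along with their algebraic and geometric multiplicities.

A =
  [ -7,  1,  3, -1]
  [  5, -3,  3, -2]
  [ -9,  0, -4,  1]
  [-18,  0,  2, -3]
λ = -5: alg = 3, geom = 1; λ = -2: alg = 1, geom = 1

Step 1 — factor the characteristic polynomial to read off the algebraic multiplicities:
  χ_A(x) = (x + 2)*(x + 5)^3

Step 2 — compute geometric multiplicities via the rank-nullity identity g(λ) = n − rank(A − λI):
  rank(A − (-5)·I) = 3, so dim ker(A − (-5)·I) = n − 3 = 1
  rank(A − (-2)·I) = 3, so dim ker(A − (-2)·I) = n − 3 = 1

Summary:
  λ = -5: algebraic multiplicity = 3, geometric multiplicity = 1
  λ = -2: algebraic multiplicity = 1, geometric multiplicity = 1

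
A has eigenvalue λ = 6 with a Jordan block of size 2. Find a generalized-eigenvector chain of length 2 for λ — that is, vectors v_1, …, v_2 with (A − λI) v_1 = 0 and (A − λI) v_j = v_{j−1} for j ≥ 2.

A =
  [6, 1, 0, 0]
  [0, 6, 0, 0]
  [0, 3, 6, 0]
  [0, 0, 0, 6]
A Jordan chain for λ = 6 of length 2:
v_1 = (1, 0, 3, 0)ᵀ
v_2 = (0, 1, 0, 0)ᵀ

Let N = A − (6)·I. We want v_2 with N^2 v_2 = 0 but N^1 v_2 ≠ 0; then v_{j-1} := N · v_j for j = 2, …, 2.

Pick v_2 = (0, 1, 0, 0)ᵀ.
Then v_1 = N · v_2 = (1, 0, 3, 0)ᵀ.

Sanity check: (A − (6)·I) v_1 = (0, 0, 0, 0)ᵀ = 0. ✓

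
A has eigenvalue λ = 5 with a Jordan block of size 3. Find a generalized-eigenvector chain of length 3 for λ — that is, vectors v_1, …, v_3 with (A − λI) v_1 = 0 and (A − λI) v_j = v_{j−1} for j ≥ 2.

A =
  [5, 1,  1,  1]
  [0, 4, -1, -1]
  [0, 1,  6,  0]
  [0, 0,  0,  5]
A Jordan chain for λ = 5 of length 3:
v_1 = (-1, 1, -1, 0)ᵀ
v_2 = (1, -1, 0, 0)ᵀ
v_3 = (0, 0, 0, 1)ᵀ

Let N = A − (5)·I. We want v_3 with N^3 v_3 = 0 but N^2 v_3 ≠ 0; then v_{j-1} := N · v_j for j = 3, …, 2.

Pick v_3 = (0, 0, 0, 1)ᵀ.
Then v_2 = N · v_3 = (1, -1, 0, 0)ᵀ.
Then v_1 = N · v_2 = (-1, 1, -1, 0)ᵀ.

Sanity check: (A − (5)·I) v_1 = (0, 0, 0, 0)ᵀ = 0. ✓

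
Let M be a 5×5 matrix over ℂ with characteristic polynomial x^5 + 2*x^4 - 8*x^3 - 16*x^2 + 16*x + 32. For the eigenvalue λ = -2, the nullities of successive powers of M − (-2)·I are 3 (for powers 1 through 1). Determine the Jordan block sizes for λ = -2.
Block sizes for λ = -2: [1, 1, 1]

From the dimensions of kernels of powers, the number of Jordan blocks of size at least j is d_j − d_{j−1} where d_j = dim ker(N^j) (with d_0 = 0). Computing the differences gives [3].
The number of blocks of size exactly k is (#blocks of size ≥ k) − (#blocks of size ≥ k + 1), so the partition is: 3 block(s) of size 1.
In nonincreasing order the block sizes are [1, 1, 1].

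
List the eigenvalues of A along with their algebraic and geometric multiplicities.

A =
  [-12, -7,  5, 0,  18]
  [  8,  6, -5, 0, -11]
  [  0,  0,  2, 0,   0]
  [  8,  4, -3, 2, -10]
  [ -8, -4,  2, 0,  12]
λ = 2: alg = 5, geom = 2

Step 1 — factor the characteristic polynomial to read off the algebraic multiplicities:
  χ_A(x) = (x - 2)^5

Step 2 — compute geometric multiplicities via the rank-nullity identity g(λ) = n − rank(A − λI):
  rank(A − (2)·I) = 3, so dim ker(A − (2)·I) = n − 3 = 2

Summary:
  λ = 2: algebraic multiplicity = 5, geometric multiplicity = 2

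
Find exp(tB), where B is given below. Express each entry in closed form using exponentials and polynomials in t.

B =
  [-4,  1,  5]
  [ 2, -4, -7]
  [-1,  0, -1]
e^{tB} =
  [-t^2*exp(-3*t) - t*exp(-3*t) + exp(-3*t), -t^2*exp(-3*t) + t*exp(-3*t), -t^2*exp(-3*t) + 5*t*exp(-3*t)]
  [3*t^2*exp(-3*t)/2 + 2*t*exp(-3*t), 3*t^2*exp(-3*t)/2 - t*exp(-3*t) + exp(-3*t), 3*t^2*exp(-3*t)/2 - 7*t*exp(-3*t)]
  [-t^2*exp(-3*t)/2 - t*exp(-3*t), -t^2*exp(-3*t)/2, -t^2*exp(-3*t)/2 + 2*t*exp(-3*t) + exp(-3*t)]

Strategy: write B = P · J · P⁻¹ where J is a Jordan canonical form, so e^{tB} = P · e^{tJ} · P⁻¹, and e^{tJ} can be computed block-by-block.

B has Jordan form
J =
  [-3,  1,  0]
  [ 0, -3,  1]
  [ 0,  0, -3]
(up to reordering of blocks).

Per-block formulas:
  For a 3×3 Jordan block J_3(-3): exp(t · J_3(-3)) = e^(-3t)·(I + t·N + (t^2/2)·N^2), where N is the 3×3 nilpotent shift.

After assembling e^{tJ} and conjugating by P, we get:

e^{tB} =
  [-t^2*exp(-3*t) - t*exp(-3*t) + exp(-3*t), -t^2*exp(-3*t) + t*exp(-3*t), -t^2*exp(-3*t) + 5*t*exp(-3*t)]
  [3*t^2*exp(-3*t)/2 + 2*t*exp(-3*t), 3*t^2*exp(-3*t)/2 - t*exp(-3*t) + exp(-3*t), 3*t^2*exp(-3*t)/2 - 7*t*exp(-3*t)]
  [-t^2*exp(-3*t)/2 - t*exp(-3*t), -t^2*exp(-3*t)/2, -t^2*exp(-3*t)/2 + 2*t*exp(-3*t) + exp(-3*t)]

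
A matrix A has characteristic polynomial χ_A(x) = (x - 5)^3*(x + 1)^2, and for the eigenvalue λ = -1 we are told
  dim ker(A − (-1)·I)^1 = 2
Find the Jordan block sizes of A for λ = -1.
Block sizes for λ = -1: [1, 1]

From the dimensions of kernels of powers, the number of Jordan blocks of size at least j is d_j − d_{j−1} where d_j = dim ker(N^j) (with d_0 = 0). Computing the differences gives [2].
The number of blocks of size exactly k is (#blocks of size ≥ k) − (#blocks of size ≥ k + 1), so the partition is: 2 block(s) of size 1.
In nonincreasing order the block sizes are [1, 1].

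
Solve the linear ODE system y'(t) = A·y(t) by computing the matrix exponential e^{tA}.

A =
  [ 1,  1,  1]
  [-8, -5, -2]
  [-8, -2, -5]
e^{tA} =
  [4*t*exp(-3*t) + exp(-3*t), t*exp(-3*t), t*exp(-3*t)]
  [-8*t*exp(-3*t), -2*t*exp(-3*t) + exp(-3*t), -2*t*exp(-3*t)]
  [-8*t*exp(-3*t), -2*t*exp(-3*t), -2*t*exp(-3*t) + exp(-3*t)]

Strategy: write A = P · J · P⁻¹ where J is a Jordan canonical form, so e^{tA} = P · e^{tJ} · P⁻¹, and e^{tJ} can be computed block-by-block.

A has Jordan form
J =
  [-3,  1,  0]
  [ 0, -3,  0]
  [ 0,  0, -3]
(up to reordering of blocks).

Per-block formulas:
  For a 1×1 block at λ = -3: exp(t · [-3]) = [e^(-3t)].
  For a 2×2 Jordan block J_2(-3): exp(t · J_2(-3)) = e^(-3t)·(I + t·N), where N is the 2×2 nilpotent shift.

After assembling e^{tJ} and conjugating by P, we get:

e^{tA} =
  [4*t*exp(-3*t) + exp(-3*t), t*exp(-3*t), t*exp(-3*t)]
  [-8*t*exp(-3*t), -2*t*exp(-3*t) + exp(-3*t), -2*t*exp(-3*t)]
  [-8*t*exp(-3*t), -2*t*exp(-3*t), -2*t*exp(-3*t) + exp(-3*t)]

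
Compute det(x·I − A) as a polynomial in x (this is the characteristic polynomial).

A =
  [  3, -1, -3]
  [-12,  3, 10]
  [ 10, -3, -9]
x^3 + 3*x^2 + 3*x + 1

Expanding det(x·I − A) (e.g. by cofactor expansion or by noting that A is similar to its Jordan form J, which has the same characteristic polynomial as A) gives
  χ_A(x) = x^3 + 3*x^2 + 3*x + 1
which factors as (x + 1)^3. The eigenvalues (with algebraic multiplicities) are λ = -1 with multiplicity 3.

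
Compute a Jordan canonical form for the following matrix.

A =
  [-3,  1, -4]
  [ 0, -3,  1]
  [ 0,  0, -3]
J_3(-3)

The characteristic polynomial is
  det(x·I − A) = x^3 + 9*x^2 + 27*x + 27 = (x + 3)^3

Eigenvalues and multiplicities (the geometric multiplicity of λ is n − rank(A − λI), which equals the number of Jordan blocks for λ):
  λ = -3: algebraic multiplicity = 3, geometric multiplicity = 1

Determining the block sizes for each eigenvalue:
  λ = -3: one block (gm = 1), so the single block has size am = 3 → block sizes [3]

Assembling the blocks gives a Jordan form
J =
  [-3,  1,  0]
  [ 0, -3,  1]
  [ 0,  0, -3]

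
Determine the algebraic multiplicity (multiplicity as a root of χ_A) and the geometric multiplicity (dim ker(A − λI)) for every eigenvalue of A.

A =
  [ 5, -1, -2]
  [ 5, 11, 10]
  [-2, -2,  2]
λ = 6: alg = 3, geom = 2

Step 1 — factor the characteristic polynomial to read off the algebraic multiplicities:
  χ_A(x) = (x - 6)^3

Step 2 — compute geometric multiplicities via the rank-nullity identity g(λ) = n − rank(A − λI):
  rank(A − (6)·I) = 1, so dim ker(A − (6)·I) = n − 1 = 2

Summary:
  λ = 6: algebraic multiplicity = 3, geometric multiplicity = 2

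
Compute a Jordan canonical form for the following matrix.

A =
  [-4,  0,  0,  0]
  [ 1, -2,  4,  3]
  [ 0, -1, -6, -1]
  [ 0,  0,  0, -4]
J_3(-4) ⊕ J_1(-4)

The characteristic polynomial is
  det(x·I − A) = x^4 + 16*x^3 + 96*x^2 + 256*x + 256 = (x + 4)^4

Eigenvalues and multiplicities (the geometric multiplicity of λ is n − rank(A − λI), which equals the number of Jordan blocks for λ):
  λ = -4: algebraic multiplicity = 4, geometric multiplicity = 2

Determining the block sizes for each eigenvalue:
  λ = -4: with am = 4 and gm = 2, the partition is not yet determined (e.g. several partitions of 4 into 2 parts exist). Let N = A − (-4)·I. Computing rank(N^1) = 2, rank(N^2) = 1, rank(N^3) = 0; the number of blocks of size ≥ j is rank(N^{j−1}) − rank(N^j), giving [2, 1, 1]. So we have 1 block(s) of size 3, 1 block(s) of size 1 → block sizes [3, 1]

Assembling the blocks gives a Jordan form
J =
  [-4,  1,  0,  0]
  [ 0, -4,  1,  0]
  [ 0,  0, -4,  0]
  [ 0,  0,  0, -4]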